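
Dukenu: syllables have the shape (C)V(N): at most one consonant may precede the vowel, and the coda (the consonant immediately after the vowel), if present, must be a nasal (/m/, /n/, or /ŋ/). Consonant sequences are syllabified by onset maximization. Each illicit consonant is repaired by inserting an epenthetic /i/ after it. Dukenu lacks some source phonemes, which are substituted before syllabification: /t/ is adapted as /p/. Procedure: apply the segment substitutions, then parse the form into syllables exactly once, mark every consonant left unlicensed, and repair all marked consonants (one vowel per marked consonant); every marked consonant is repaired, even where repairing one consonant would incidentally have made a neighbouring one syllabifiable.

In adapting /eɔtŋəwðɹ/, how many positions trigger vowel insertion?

4

After substitution the input is /eɔpŋəwðɹ/.
The unsyllabifiable consonants are /p/, /w/, /ð/, /ɹ/; each receives one epenthetic vowel.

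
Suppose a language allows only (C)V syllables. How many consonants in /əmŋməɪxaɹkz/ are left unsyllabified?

5

Under (C)V, the unsyllabifiable consonants are /m/, /ŋ/, /ɹ/, /k/, /z/ (no codas are permitted; onsets are limited to one consonant).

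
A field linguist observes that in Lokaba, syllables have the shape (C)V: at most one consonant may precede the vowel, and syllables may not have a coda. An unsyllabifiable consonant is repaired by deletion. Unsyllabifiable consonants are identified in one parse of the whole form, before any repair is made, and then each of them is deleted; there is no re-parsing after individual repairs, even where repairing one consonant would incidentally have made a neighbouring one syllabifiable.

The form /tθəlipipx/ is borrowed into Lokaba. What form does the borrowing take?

Syllabifying with onset maximization leaves /t/, /p/, /x/ stranded (no codas are permitted; onsets are limited to one consonant).
Each unlicensed consonant is deleted: /t/, /p/, /x/.

θəlipi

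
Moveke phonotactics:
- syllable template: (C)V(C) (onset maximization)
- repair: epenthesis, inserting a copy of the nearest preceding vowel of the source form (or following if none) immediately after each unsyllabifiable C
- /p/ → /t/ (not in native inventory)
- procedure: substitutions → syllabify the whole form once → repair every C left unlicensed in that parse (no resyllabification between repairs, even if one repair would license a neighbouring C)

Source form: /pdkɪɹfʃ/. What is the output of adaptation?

Substitution: /p/ → /t/, giving /tdkɪɹfʃ/.
The consonants /t/, /d/, /f/, /ʃ/ cannot be parsed into a legal (C)V(C) syllable (at most one coda consonant is licensed; onsets are limited to one consonant).
Each unlicensed consonant becomes the onset of a new syllable: /t/ → /tɪ/, /d/ → /dɪ/, /f/ → /fɪ/, /ʃ/ → /ʃɪ/.

tɪdɪkɪɹfɪʃɪ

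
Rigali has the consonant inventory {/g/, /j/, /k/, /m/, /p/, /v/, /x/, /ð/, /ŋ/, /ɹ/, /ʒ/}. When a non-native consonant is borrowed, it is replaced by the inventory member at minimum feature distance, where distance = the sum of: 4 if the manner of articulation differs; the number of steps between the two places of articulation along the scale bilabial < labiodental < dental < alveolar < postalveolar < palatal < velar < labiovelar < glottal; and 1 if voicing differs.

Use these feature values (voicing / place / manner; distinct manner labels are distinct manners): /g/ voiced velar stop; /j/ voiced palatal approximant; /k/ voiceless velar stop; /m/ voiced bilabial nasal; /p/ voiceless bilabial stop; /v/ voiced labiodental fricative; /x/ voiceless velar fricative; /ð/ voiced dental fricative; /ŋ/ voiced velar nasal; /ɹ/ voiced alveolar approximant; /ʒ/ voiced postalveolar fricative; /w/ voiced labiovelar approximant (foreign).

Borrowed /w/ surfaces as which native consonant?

j

/j/ is closest: same manner (approximant), place distance 2 (labiovelar→palatal), same voicing; total 2. Next closest is /ɹ/ at distance 4.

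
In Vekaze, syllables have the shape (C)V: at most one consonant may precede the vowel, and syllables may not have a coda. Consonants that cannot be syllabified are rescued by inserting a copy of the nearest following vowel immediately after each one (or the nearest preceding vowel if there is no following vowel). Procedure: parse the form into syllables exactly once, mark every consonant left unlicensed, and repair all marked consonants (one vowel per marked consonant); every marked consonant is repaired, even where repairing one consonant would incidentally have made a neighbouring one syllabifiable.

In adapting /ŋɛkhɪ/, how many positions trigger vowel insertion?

The unsyllabifiable consonants are /k/; each receives one epenthetic vowel.

1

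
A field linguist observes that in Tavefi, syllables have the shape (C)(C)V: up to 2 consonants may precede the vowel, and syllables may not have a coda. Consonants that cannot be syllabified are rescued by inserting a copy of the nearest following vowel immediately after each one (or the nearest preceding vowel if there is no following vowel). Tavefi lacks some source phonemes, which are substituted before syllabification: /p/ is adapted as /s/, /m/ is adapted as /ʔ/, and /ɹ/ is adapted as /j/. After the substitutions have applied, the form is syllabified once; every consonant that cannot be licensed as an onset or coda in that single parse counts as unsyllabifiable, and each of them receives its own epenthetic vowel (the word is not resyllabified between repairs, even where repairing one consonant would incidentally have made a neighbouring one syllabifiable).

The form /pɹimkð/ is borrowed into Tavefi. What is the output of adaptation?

Substitution: /p/ → /s/, /ɹ/ → /j/, /m/ → /ʔ/, giving /sjiʔkð/.
Under (C)(C)V, the unsyllabifiable consonants are /ʔ/, /k/, /ð/ (no codas are permitted; onsets may contain at most 2 consonants).
Inserting the epenthetic vowel yields /ʔ/ → /ʔi/, /k/ → /ki/, /ð/ → /ði/.

sjiʔikiði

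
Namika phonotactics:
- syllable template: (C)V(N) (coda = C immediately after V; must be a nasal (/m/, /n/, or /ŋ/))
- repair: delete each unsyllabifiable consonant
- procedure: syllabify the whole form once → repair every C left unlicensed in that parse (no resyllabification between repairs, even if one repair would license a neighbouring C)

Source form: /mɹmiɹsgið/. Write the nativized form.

migi

Syllabifying with onset maximization leaves /m/, /ɹ/, /ɹ/, /s/, /ð/ stranded (only a nasal (/m/, /n/, or /ŋ/) is licensed in coda position; onsets are limited to one consonant).
Deletion applies to /m/, /ɹ/, /ɹ/, /s/, /ð/.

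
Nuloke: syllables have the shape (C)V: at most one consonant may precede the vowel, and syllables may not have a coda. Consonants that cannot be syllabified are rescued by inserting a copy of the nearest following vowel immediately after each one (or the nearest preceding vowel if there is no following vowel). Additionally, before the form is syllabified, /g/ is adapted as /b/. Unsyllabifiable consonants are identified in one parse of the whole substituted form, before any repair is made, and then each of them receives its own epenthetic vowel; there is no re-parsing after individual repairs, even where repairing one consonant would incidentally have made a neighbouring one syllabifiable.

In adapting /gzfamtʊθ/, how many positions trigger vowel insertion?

After substitution the input is /bzfamtʊθ/.
The unsyllabifiable consonants are /b/, /z/, /m/, /θ/; each receives one epenthetic vowel.

4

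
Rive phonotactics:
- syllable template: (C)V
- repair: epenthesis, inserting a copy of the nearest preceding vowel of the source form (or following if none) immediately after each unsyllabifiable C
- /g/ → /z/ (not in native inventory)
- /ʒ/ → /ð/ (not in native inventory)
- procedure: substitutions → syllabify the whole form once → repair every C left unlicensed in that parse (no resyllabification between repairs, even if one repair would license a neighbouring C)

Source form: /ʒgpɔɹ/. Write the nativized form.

ðɔzɔpɔɹɔ

Substitution: /ʒ/ → /ð/, /g/ → /z/, giving /ðzpɔɹ/.
Under (C)V, the unsyllabifiable consonants are /ð/, /z/, /ɹ/ (no codas are permitted; onsets are limited to one consonant).
Inserting the epenthetic vowel yields /ð/ → /ðɔ/, /z/ → /zɔ/, /ɹ/ → /ɹɔ/.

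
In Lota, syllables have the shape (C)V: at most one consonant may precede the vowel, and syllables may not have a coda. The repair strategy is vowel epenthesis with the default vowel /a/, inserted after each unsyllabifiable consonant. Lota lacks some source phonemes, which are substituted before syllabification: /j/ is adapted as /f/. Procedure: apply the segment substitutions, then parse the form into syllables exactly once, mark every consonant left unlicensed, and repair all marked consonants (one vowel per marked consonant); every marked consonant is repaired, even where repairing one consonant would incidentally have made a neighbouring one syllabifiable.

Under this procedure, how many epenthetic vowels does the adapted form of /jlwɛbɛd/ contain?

After substitution the input is /flwɛbɛd/.
The unsyllabifiable consonants are /f/, /l/, /d/; each receives one epenthetic vowel.

3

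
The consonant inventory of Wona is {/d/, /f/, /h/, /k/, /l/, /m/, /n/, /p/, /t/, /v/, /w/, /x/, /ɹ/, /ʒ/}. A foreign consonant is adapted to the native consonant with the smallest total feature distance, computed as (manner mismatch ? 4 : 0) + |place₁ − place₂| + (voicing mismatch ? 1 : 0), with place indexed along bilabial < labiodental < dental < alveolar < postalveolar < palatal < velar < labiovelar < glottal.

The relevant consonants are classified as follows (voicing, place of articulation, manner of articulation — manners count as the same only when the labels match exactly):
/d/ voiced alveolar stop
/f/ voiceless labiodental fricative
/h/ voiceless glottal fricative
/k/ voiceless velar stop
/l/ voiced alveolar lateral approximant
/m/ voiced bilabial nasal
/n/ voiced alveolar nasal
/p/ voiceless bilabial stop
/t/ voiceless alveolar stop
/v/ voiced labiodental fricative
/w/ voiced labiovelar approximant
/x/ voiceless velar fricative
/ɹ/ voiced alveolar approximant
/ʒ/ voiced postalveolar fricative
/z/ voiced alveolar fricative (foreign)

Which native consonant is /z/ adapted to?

/ʒ/ is closest: same manner (fricative), place distance 1 (alveolar→postalveolar), same voicing; total 1. Next closest is /v/ at distance 2.

ʒ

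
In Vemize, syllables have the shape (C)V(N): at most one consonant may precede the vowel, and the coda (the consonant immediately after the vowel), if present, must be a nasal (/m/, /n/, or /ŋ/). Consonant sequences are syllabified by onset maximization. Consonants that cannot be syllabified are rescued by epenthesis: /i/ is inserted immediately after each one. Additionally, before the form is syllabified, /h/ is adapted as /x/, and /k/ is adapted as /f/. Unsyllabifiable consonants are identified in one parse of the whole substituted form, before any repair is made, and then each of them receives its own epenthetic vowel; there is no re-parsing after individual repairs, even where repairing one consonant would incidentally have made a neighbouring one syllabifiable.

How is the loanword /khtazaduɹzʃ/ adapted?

Substitution: /k/ → /f/, /h/ → /x/, giving /fxtazaduɹzʃ/.
The consonants /f/, /x/, /ɹ/, /z/, /ʃ/ cannot be parsed into a legal (C)V(N) syllable (only a nasal (/m/, /n/, or /ŋ/) is licensed in coda position; onsets are limited to one consonant).
Epenthesis after each stranded consonant: /f/ → /fi/, /x/ → /xi/, /ɹ/ → /ɹi/, /z/ → /zi/, /ʃ/ → /ʃi/.

fixitazaduɹiziʃi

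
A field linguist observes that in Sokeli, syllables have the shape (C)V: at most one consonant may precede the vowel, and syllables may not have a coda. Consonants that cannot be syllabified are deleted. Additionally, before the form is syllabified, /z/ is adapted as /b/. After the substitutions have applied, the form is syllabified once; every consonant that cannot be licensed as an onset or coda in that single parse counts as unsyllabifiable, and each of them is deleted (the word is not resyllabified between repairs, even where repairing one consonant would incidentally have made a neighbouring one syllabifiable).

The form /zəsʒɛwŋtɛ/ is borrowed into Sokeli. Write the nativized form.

bəʒɛtɛ

Substitution: /z/ → /b/, giving /bəsʒɛwŋtɛ/.
The consonants /s/, /w/, /ŋ/ cannot be parsed into a legal (C)V syllable (no codas are permitted; onsets are limited to one consonant).
Deleting the stranded consonants removes /s/, /w/, /ŋ/.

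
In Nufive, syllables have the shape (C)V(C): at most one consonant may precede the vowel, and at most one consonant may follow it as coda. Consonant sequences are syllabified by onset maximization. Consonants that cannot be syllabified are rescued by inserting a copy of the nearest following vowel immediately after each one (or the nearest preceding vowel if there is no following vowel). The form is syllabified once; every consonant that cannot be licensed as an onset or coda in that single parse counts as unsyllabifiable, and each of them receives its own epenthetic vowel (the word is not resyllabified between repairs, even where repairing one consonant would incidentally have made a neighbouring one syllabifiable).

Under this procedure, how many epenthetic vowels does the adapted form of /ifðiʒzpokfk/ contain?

The unsyllabifiable consonants are /z/, /f/, /k/; each receives one epenthetic vowel.

3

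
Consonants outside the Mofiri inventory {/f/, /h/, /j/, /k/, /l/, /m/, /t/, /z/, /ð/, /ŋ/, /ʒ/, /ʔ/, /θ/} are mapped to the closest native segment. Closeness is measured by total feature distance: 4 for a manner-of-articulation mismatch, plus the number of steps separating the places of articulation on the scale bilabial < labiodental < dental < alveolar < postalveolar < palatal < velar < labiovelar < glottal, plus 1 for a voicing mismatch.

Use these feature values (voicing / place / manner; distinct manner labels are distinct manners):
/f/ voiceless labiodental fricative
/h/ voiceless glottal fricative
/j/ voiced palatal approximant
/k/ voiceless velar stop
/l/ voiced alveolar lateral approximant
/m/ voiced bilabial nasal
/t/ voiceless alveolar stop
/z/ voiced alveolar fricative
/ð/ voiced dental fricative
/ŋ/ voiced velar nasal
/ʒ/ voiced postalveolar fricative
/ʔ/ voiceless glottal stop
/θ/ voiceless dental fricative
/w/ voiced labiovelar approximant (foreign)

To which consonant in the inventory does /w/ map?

j

/j/ is closest: same manner (approximant), place distance 2 (labiovelar→palatal), same voicing; total 2. Next closest is /ŋ/ at distance 5.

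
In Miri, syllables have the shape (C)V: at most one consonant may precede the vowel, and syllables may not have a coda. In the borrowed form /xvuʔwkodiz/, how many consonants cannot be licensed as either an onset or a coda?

Under (C)V, the unsyllabifiable consonants are /x/, /ʔ/, /w/, /z/ (no codas are permitted; onsets are limited to one consonant).

4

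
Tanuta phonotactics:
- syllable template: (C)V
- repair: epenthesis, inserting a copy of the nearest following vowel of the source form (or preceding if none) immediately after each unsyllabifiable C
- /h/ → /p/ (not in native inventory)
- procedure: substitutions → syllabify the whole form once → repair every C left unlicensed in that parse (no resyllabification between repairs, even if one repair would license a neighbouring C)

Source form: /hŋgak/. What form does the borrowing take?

Substitution: /h/ → /p/, giving /pŋgak/.
Under (C)V, the unsyllabifiable consonants are /p/, /ŋ/, /k/ (no codas are permitted; onsets are limited to one consonant).
Inserting the epenthetic vowel yields /p/ → /pa/, /ŋ/ → /ŋa/, /k/ → /ka/.

paŋagaka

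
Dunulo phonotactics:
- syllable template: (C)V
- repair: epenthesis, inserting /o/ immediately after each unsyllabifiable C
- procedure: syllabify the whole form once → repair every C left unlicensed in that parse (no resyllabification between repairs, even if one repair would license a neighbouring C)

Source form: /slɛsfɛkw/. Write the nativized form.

Syllabifying with onset maximization leaves /s/, /s/, /k/, /w/ stranded (no codas are permitted; onsets are limited to one consonant).
Inserting the epenthetic vowel yields /s/ → /so/, /s/ → /so/, /k/ → /ko/, /w/ → /wo/.

solɛsofɛkowo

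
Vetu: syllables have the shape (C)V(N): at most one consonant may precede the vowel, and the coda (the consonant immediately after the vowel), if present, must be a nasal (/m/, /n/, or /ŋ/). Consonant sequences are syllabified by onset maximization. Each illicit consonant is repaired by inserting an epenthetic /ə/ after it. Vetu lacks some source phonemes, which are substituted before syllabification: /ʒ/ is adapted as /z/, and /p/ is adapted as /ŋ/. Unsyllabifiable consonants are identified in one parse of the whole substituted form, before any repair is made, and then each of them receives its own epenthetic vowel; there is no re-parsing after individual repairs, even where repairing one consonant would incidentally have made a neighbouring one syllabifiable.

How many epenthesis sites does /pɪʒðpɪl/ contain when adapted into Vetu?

After substitution the input is /ŋɪzðŋɪl/.
The unsyllabifiable consonants are /z/, /ð/, /l/; each receives one epenthetic vowel.

3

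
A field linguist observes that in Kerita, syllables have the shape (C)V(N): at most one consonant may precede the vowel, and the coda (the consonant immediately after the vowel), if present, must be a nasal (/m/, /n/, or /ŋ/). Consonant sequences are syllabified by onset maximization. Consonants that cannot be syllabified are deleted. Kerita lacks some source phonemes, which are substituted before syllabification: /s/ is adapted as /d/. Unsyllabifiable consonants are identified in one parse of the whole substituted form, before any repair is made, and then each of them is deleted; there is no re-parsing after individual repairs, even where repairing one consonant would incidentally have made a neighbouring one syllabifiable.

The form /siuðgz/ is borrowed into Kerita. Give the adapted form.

Substitution: /s/ → /d/, giving /diuðgz/.
Syllabifying with onset maximization leaves /ð/, /g/, /z/ stranded (only a nasal (/m/, /n/, or /ŋ/) is licensed in coda position; onsets are limited to one consonant).
Each unlicensed consonant is deleted: /ð/, /g/, /z/.

diu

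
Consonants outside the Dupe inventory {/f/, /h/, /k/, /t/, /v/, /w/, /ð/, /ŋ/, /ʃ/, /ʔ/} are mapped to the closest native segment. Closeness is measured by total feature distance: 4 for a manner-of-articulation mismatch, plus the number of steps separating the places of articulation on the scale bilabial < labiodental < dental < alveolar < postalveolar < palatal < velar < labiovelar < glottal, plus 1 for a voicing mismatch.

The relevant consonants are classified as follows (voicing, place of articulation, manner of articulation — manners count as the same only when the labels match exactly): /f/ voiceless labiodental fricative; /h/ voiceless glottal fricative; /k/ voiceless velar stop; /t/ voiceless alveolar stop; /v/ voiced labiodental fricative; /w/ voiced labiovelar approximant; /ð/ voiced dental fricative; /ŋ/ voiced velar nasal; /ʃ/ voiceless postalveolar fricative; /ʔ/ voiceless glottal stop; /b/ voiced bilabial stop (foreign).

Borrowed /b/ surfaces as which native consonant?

/t/ is closest: same manner (stop), place distance 3 (bilabial→alveolar), voicing differs (+1); total 4. Next closest is /v/ at distance 5.

t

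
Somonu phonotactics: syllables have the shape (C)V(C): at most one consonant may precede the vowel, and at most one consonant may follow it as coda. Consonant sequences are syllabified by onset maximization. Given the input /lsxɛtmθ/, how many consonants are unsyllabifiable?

Syllabifying with onset maximization leaves /l/, /s/, /m/, /θ/ stranded (at most one coda consonant is licensed; onsets are limited to one consonant).

4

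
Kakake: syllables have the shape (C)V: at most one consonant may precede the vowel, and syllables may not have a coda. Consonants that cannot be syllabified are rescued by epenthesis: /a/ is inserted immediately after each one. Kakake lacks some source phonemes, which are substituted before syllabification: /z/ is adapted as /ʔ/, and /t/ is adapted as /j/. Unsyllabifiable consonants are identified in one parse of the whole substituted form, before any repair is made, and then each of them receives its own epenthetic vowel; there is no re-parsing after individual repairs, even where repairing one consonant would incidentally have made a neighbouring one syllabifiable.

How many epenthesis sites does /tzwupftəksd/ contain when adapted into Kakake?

After substitution the input is /jʔwupfjəksd/.
The unsyllabifiable consonants are /j/, /ʔ/, /p/, /f/, /k/, /s/, /d/; each receives one epenthetic vowel.

7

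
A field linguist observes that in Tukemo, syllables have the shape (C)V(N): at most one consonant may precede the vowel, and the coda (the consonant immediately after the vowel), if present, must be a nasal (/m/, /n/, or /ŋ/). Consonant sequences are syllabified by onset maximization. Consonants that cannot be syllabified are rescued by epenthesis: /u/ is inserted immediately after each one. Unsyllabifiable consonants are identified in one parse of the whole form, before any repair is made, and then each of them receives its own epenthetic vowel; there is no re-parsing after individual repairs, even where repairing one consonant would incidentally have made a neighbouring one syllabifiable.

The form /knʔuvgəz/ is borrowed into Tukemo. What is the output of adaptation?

kunuʔuvugəzu

Under (C)V(N), the unsyllabifiable consonants are /k/, /n/, /v/, /z/ (only a nasal (/m/, /n/, or /ŋ/) is licensed in coda position; onsets are limited to one consonant).
Each unlicensed consonant becomes the onset of a new syllable: /k/ → /ku/, /n/ → /nu/, /v/ → /vu/, /z/ → /zu/.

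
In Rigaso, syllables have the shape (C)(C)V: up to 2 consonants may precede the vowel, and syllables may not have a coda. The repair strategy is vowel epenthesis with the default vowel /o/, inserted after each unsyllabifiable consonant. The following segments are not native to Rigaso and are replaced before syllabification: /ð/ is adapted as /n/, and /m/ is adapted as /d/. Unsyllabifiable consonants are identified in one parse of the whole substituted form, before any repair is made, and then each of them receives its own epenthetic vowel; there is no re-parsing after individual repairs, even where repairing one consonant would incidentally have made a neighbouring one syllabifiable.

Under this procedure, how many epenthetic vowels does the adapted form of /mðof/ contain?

1

After substitution the input is /dnof/.
The unsyllabifiable consonants are /f/; each receives one epenthetic vowel.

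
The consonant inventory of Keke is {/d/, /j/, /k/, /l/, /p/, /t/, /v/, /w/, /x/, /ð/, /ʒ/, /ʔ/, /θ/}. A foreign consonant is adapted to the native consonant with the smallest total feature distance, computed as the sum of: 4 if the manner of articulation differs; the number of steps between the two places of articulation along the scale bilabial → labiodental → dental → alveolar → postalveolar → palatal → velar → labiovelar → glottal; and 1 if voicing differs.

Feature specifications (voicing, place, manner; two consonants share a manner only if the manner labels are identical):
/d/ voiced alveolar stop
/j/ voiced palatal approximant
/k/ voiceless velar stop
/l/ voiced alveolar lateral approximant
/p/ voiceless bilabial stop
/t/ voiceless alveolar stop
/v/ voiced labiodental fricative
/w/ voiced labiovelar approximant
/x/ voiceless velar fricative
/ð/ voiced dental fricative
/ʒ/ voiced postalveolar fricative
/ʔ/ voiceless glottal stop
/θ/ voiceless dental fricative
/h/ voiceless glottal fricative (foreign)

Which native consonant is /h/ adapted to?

/x/ is closest: same manner (fricative), place distance 2 (glottal→velar), same voicing; total 2. Next closest is /ʔ/ at distance 4.

x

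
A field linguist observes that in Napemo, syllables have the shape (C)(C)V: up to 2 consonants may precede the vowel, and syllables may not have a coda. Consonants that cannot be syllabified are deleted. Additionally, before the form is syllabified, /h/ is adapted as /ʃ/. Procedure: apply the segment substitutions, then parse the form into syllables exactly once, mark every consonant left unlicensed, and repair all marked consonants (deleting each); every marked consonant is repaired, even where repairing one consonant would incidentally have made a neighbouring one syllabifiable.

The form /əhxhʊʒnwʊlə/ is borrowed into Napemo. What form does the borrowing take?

Substitution: /h/ → /ʃ/, giving /əʃxʃʊʒnwʊlə/.
Syllabifying with onset maximization leaves /ʃ/, /ʒ/ stranded (no codas are permitted; onsets may contain at most 2 consonants).
Deleting the stranded consonants removes /ʃ/, /ʒ/.

əxʃʊnwʊlə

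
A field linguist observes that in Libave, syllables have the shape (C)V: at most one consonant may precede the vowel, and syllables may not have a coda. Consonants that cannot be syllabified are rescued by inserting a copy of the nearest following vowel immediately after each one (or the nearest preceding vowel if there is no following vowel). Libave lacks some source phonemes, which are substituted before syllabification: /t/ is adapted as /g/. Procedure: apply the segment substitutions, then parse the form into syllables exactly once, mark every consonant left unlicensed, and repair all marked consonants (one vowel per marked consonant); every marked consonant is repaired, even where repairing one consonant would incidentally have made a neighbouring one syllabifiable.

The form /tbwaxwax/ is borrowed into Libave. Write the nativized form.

gabawaxawaxa

Substitution: /t/ → /g/, giving /gbwaxwax/.
Under (C)V, the unsyllabifiable consonants are /g/, /b/, /x/, /x/ (no codas are permitted; onsets are limited to one consonant).
Epenthesis after each stranded consonant: /g/ → /ga/, /b/ → /ba/, /x/ → /xa/, /x/ → /xa/.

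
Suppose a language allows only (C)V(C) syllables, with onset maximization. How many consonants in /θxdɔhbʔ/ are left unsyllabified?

4

The consonants /θ/, /x/, /b/, /ʔ/ cannot be parsed into a legal (C)V(C) syllable (at most one coda consonant is licensed; onsets are limited to one consonant).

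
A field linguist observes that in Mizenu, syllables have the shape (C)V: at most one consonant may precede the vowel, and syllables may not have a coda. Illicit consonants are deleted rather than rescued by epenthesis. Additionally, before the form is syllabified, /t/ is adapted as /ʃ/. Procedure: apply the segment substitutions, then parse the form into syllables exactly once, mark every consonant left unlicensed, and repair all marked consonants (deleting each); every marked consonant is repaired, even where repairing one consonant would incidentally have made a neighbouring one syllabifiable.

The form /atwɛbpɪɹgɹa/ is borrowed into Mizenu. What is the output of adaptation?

Substitution: /t/ → /ʃ/, giving /aʃwɛbpɪɹgɹa/.
Syllabifying with onset maximization leaves /ʃ/, /b/, /ɹ/, /g/ stranded (no codas are permitted; onsets are limited to one consonant).
Each unlicensed consonant is deleted: /ʃ/, /b/, /ɹ/, /g/.

awɛpɪɹa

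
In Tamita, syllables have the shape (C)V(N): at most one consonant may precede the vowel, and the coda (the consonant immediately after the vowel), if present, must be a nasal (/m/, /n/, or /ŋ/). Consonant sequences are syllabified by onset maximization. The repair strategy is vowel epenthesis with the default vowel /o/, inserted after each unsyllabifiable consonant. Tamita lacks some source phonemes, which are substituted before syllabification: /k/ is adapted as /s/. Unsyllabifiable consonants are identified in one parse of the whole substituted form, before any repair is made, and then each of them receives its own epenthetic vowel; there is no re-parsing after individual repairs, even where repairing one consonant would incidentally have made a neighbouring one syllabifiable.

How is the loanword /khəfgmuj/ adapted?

sohəfogomujo

Substitution: /k/ → /s/, giving /shəfgmuj/.
The consonants /s/, /f/, /g/, /j/ cannot be parsed into a legal (C)V(N) syllable (only a nasal (/m/, /n/, or /ŋ/) is licensed in coda position; onsets are limited to one consonant).
Inserting the epenthetic vowel yields /s/ → /so/, /f/ → /fo/, /g/ → /go/, /j/ → /jo/.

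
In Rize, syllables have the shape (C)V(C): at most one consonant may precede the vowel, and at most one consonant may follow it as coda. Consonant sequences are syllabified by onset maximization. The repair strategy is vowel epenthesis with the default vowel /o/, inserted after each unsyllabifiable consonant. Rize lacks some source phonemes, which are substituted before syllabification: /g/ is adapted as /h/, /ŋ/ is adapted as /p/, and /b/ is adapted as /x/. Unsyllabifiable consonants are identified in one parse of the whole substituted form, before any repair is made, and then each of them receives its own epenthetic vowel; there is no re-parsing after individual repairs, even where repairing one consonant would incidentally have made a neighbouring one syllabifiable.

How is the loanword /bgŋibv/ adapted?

xohopixvo

Substitution: /b/ → /x/, /g/ → /h/, /ŋ/ → /p/, giving /xhpixv/.
Under (C)V(C), the unsyllabifiable consonants are /x/, /h/, /v/ (at most one coda consonant is licensed; onsets are limited to one consonant).
Each unlicensed consonant becomes the onset of a new syllable: /x/ → /xo/, /h/ → /ho/, /v/ → /vo/.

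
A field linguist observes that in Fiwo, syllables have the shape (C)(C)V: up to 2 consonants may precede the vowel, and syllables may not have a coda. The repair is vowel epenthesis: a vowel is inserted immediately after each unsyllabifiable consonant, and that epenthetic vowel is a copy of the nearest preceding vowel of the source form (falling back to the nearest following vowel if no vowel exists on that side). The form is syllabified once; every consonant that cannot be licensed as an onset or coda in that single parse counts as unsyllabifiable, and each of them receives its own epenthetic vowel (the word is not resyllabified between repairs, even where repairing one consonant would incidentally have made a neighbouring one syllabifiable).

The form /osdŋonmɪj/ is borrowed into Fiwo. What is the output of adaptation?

osodŋonmɪjɪ

Under (C)(C)V, the unsyllabifiable consonants are /s/, /j/ (no codas are permitted; onsets may contain at most 2 consonants).
Epenthesis after each stranded consonant: /s/ → /so/, /j/ → /jɪ/.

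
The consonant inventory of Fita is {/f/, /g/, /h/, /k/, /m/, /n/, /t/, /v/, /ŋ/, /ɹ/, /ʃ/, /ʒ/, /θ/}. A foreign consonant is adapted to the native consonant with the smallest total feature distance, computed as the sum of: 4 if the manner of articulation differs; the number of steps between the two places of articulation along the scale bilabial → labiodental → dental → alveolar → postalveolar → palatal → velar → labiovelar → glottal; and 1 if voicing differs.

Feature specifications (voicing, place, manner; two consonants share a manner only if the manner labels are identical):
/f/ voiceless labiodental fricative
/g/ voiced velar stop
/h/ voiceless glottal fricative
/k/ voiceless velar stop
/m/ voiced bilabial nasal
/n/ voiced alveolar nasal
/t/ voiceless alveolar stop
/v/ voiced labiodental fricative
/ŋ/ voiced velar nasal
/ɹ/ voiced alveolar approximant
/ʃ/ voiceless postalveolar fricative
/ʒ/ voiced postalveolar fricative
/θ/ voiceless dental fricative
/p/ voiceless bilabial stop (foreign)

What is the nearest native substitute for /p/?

t

/t/ is closest: same manner (stop), place distance 3 (bilabial→alveolar), same voicing; total 3. Next closest is /f/ at distance 5.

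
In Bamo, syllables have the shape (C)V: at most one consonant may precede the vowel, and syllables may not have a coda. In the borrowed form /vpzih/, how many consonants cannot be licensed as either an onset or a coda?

3

The consonants /v/, /p/, /h/ cannot be parsed into a legal (C)V syllable (no codas are permitted; onsets are limited to one consonant).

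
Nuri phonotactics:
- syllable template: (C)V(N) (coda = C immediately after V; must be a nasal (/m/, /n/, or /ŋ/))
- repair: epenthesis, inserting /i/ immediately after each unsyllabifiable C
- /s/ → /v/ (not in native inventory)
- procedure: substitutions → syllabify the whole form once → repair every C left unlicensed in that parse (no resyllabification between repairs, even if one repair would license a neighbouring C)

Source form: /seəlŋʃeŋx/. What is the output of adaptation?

veəliŋiʃeŋxi

Substitution: /s/ → /v/, giving /veəlŋʃeŋx/.
Syllabifying with onset maximization leaves /l/, /ŋ/, /x/ stranded (only a nasal (/m/, /n/, or /ŋ/) is licensed in coda position; onsets are limited to one consonant).
Each unlicensed consonant becomes the onset of a new syllable: /l/ → /li/, /ŋ/ → /ŋi/, /x/ → /xi/.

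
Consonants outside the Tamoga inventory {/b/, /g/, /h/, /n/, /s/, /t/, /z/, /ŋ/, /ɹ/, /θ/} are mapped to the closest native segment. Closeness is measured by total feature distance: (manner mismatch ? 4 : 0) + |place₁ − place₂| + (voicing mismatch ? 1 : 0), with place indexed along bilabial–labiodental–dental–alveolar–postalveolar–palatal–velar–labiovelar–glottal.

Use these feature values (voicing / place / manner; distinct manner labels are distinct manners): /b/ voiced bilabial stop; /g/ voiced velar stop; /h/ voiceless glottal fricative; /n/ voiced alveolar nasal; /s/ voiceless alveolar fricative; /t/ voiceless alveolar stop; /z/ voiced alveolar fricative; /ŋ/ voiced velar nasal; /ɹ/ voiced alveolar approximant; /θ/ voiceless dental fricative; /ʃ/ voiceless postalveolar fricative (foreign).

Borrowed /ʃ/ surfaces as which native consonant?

/s/ is closest: same manner (fricative), place distance 1 (postalveolar→alveolar), same voicing; total 1. Next closest is /z/ at distance 2.

s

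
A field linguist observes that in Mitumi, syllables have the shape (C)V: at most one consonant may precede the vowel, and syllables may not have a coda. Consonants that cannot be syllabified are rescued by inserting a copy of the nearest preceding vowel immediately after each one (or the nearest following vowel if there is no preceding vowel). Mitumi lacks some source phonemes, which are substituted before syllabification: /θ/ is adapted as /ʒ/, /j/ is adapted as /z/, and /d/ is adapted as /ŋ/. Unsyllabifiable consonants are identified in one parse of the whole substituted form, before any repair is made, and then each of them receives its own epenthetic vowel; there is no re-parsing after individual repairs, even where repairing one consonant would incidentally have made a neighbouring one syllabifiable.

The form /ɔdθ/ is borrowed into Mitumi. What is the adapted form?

Substitution: /d/ → /ŋ/, /θ/ → /ʒ/, giving /ɔŋʒ/.
Syllabifying with onset maximization leaves /ŋ/, /ʒ/ stranded (no codas are permitted; onsets are limited to one consonant).
Epenthesis after each stranded consonant: /ŋ/ → /ŋɔ/, /ʒ/ → /ʒɔ/.

ɔŋɔʒɔ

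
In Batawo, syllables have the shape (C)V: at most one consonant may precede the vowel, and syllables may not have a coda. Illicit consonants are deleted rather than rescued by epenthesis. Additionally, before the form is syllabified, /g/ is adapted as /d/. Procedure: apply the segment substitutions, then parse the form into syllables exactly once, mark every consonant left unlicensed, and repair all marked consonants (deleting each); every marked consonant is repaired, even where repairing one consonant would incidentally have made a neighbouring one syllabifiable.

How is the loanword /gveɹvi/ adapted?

Substitution: /g/ → /d/, giving /dveɹvi/.
Under (C)V, the unsyllabifiable consonants are /d/, /ɹ/ (no codas are permitted; onsets are limited to one consonant).
Deletion applies to /d/, /ɹ/.

vevi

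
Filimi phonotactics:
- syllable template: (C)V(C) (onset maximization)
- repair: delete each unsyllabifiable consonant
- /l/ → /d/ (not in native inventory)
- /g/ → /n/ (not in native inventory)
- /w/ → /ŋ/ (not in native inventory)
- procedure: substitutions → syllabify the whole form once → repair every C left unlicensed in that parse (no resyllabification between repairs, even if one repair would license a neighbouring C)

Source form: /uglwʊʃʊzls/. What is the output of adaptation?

unŋʊʃʊz

Substitution: /g/ → /n/, /l/ → /d/, /w/ → /ŋ/, giving /undŋʊʃʊzds/.
Under (C)V(C), the unsyllabifiable consonants are /d/, /d/, /s/ (at most one coda consonant is licensed; onsets are limited to one consonant).
Each unlicensed consonant is deleted: /d/, /d/, /s/.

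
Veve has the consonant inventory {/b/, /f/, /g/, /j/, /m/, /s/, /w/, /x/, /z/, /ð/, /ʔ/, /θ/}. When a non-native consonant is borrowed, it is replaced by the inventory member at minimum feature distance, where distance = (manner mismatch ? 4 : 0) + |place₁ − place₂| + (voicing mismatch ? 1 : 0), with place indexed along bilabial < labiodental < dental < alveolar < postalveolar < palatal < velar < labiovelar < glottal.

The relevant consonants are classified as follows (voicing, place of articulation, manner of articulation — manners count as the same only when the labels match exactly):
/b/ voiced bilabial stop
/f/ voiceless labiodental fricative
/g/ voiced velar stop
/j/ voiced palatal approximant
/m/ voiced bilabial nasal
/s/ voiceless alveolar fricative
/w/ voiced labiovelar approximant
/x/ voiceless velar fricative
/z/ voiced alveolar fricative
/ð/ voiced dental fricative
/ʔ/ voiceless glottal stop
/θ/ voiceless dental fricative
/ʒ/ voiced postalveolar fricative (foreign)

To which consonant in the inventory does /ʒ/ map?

z

/z/ is closest: same manner (fricative), place distance 1 (postalveolar→alveolar), same voicing; total 1. Next closest is /s/ at distance 2.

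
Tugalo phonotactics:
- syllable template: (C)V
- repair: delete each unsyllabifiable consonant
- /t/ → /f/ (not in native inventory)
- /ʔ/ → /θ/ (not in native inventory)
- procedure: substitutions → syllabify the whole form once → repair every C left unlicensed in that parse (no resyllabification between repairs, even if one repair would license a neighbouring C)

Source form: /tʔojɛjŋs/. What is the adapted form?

θojɛ

Substitution: /t/ → /f/, /ʔ/ → /θ/, giving /fθojɛjŋs/.
Syllabifying with onset maximization leaves /f/, /j/, /ŋ/, /s/ stranded (no codas are permitted; onsets are limited to one consonant).
Deletion applies to /f/, /j/, /ŋ/, /s/.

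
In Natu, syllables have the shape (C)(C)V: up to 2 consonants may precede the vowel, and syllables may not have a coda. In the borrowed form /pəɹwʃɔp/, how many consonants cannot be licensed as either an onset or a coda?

Under (C)(C)V, the unsyllabifiable consonants are /ɹ/, /p/ (no codas are permitted; onsets may contain at most 2 consonants).

2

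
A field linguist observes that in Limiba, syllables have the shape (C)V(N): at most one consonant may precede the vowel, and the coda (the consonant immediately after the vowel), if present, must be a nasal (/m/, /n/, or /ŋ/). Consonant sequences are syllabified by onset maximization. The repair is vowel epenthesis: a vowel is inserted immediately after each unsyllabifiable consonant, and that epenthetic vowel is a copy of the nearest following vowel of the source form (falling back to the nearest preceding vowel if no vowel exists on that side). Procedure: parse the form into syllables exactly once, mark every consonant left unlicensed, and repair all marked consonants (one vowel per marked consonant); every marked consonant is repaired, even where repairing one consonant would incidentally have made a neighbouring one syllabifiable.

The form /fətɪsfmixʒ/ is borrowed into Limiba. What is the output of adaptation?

fətɪsifimixiʒi

The consonants /s/, /f/, /x/, /ʒ/ cannot be parsed into a legal (C)V(N) syllable (only a nasal (/m/, /n/, or /ŋ/) is licensed in coda position; onsets are limited to one consonant).
Each unlicensed consonant becomes the onset of a new syllable: /s/ → /si/, /f/ → /fi/, /x/ → /xi/, /ʒ/ → /ʒi/.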